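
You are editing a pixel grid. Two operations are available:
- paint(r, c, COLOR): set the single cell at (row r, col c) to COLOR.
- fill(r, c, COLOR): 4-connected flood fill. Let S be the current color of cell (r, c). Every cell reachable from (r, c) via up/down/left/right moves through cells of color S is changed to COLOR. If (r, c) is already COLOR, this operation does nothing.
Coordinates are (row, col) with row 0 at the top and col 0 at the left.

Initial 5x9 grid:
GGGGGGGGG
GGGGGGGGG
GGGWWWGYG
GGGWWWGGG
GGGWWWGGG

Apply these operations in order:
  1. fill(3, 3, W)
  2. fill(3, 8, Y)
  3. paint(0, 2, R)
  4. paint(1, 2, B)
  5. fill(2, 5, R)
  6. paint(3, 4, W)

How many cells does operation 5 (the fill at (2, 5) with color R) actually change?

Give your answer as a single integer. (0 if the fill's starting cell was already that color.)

Answer: 9

Derivation:
After op 1 fill(3,3,W) [0 cells changed]:
GGGGGGGGG
GGGGGGGGG
GGGWWWGYG
GGGWWWGGG
GGGWWWGGG
After op 2 fill(3,8,Y) [35 cells changed]:
YYYYYYYYY
YYYYYYYYY
YYYWWWYYY
YYYWWWYYY
YYYWWWYYY
After op 3 paint(0,2,R):
YYRYYYYYY
YYYYYYYYY
YYYWWWYYY
YYYWWWYYY
YYYWWWYYY
After op 4 paint(1,2,B):
YYRYYYYYY
YYBYYYYYY
YYYWWWYYY
YYYWWWYYY
YYYWWWYYY
After op 5 fill(2,5,R) [9 cells changed]:
YYRYYYYYY
YYBYYYYYY
YYYRRRYYY
YYYRRRYYY
YYYRRRYYY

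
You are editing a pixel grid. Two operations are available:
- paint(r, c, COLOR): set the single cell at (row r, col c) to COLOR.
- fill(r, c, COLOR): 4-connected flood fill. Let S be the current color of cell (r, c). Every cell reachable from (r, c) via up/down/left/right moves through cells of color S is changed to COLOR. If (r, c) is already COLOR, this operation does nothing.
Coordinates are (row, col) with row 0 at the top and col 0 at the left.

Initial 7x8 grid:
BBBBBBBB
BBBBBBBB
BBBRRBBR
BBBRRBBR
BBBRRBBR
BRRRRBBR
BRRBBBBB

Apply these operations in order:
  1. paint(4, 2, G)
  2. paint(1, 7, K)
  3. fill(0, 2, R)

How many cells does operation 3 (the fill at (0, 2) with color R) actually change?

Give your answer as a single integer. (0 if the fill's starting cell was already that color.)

After op 1 paint(4,2,G):
BBBBBBBB
BBBBBBBB
BBBRRBBR
BBBRRBBR
BBGRRBBR
BRRRRBBR
BRRBBBBB
After op 2 paint(1,7,K):
BBBBBBBB
BBBBBBBK
BBBRRBBR
BBBRRBBR
BBGRRBBR
BRRRRBBR
BRRBBBBB
After op 3 fill(0,2,R) [38 cells changed]:
RRRRRRRR
RRRRRRRK
RRRRRRRR
RRRRRRRR
RRGRRRRR
RRRRRRRR
RRRRRRRR

Answer: 38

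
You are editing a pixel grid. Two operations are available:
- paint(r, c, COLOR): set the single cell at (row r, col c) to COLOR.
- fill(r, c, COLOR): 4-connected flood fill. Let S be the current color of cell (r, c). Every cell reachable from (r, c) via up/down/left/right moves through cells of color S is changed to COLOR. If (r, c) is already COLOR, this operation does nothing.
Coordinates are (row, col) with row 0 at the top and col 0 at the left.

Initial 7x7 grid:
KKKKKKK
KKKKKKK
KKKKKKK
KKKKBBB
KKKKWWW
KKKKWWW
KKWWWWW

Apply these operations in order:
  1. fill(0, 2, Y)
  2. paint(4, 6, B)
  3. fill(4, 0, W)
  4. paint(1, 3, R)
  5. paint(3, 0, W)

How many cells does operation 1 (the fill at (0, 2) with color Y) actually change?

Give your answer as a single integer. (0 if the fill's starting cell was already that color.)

After op 1 fill(0,2,Y) [35 cells changed]:
YYYYYYY
YYYYYYY
YYYYYYY
YYYYBBB
YYYYWWW
YYYYWWW
YYWWWWW

Answer: 35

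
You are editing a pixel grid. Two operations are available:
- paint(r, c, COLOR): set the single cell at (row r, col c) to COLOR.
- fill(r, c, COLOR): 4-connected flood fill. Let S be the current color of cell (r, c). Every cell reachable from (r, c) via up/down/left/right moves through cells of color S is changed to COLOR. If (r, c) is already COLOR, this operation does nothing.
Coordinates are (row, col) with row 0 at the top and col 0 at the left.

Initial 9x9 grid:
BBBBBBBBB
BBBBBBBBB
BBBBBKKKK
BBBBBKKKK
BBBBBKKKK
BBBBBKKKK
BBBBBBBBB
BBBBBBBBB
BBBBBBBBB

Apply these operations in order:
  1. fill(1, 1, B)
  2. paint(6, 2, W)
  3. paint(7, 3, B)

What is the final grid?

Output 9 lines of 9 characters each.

After op 1 fill(1,1,B) [0 cells changed]:
BBBBBBBBB
BBBBBBBBB
BBBBBKKKK
BBBBBKKKK
BBBBBKKKK
BBBBBKKKK
BBBBBBBBB
BBBBBBBBB
BBBBBBBBB
After op 2 paint(6,2,W):
BBBBBBBBB
BBBBBBBBB
BBBBBKKKK
BBBBBKKKK
BBBBBKKKK
BBBBBKKKK
BBWBBBBBB
BBBBBBBBB
BBBBBBBBB
After op 3 paint(7,3,B):
BBBBBBBBB
BBBBBBBBB
BBBBBKKKK
BBBBBKKKK
BBBBBKKKK
BBBBBKKKK
BBWBBBBBB
BBBBBBBBB
BBBBBBBBB

Answer: BBBBBBBBB
BBBBBBBBB
BBBBBKKKK
BBBBBKKKK
BBBBBKKKK
BBBBBKKKK
BBWBBBBBB
BBBBBBBBB
BBBBBBBBB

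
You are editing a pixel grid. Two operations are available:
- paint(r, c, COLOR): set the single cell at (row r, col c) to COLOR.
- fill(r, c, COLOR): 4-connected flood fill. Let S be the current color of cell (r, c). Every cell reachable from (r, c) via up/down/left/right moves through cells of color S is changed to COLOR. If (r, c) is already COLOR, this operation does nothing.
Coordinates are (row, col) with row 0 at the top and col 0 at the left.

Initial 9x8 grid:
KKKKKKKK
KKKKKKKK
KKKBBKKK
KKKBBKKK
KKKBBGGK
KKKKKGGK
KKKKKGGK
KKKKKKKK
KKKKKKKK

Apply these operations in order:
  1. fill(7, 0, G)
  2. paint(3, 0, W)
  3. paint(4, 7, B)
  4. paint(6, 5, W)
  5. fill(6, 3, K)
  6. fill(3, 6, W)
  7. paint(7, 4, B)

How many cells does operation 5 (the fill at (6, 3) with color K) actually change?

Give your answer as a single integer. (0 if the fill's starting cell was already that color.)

After op 1 fill(7,0,G) [60 cells changed]:
GGGGGGGG
GGGGGGGG
GGGBBGGG
GGGBBGGG
GGGBBGGG
GGGGGGGG
GGGGGGGG
GGGGGGGG
GGGGGGGG
After op 2 paint(3,0,W):
GGGGGGGG
GGGGGGGG
GGGBBGGG
WGGBBGGG
GGGBBGGG
GGGGGGGG
GGGGGGGG
GGGGGGGG
GGGGGGGG
After op 3 paint(4,7,B):
GGGGGGGG
GGGGGGGG
GGGBBGGG
WGGBBGGG
GGGBBGGB
GGGGGGGG
GGGGGGGG
GGGGGGGG
GGGGGGGG
After op 4 paint(6,5,W):
GGGGGGGG
GGGGGGGG
GGGBBGGG
WGGBBGGG
GGGBBGGB
GGGGGGGG
GGGGGWGG
GGGGGGGG
GGGGGGGG
After op 5 fill(6,3,K) [63 cells changed]:
KKKKKKKK
KKKKKKKK
KKKBBKKK
WKKBBKKK
KKKBBKKB
KKKKKKKK
KKKKKWKK
KKKKKKKK
KKKKKKKK

Answer: 63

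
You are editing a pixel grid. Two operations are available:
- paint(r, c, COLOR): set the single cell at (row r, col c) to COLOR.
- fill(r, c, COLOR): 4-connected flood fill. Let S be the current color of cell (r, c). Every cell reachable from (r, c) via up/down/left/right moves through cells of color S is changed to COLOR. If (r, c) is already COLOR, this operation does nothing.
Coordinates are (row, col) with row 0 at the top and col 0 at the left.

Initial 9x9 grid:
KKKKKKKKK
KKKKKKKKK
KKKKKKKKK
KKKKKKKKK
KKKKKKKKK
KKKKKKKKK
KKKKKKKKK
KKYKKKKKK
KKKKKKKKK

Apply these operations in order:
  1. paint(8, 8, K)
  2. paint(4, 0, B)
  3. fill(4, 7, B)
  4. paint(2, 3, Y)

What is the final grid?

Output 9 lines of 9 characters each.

Answer: BBBBBBBBB
BBBBBBBBB
BBBYBBBBB
BBBBBBBBB
BBBBBBBBB
BBBBBBBBB
BBBBBBBBB
BBYBBBBBB
BBBBBBBBB

Derivation:
After op 1 paint(8,8,K):
KKKKKKKKK
KKKKKKKKK
KKKKKKKKK
KKKKKKKKK
KKKKKKKKK
KKKKKKKKK
KKKKKKKKK
KKYKKKKKK
KKKKKKKKK
After op 2 paint(4,0,B):
KKKKKKKKK
KKKKKKKKK
KKKKKKKKK
KKKKKKKKK
BKKKKKKKK
KKKKKKKKK
KKKKKKKKK
KKYKKKKKK
KKKKKKKKK
After op 3 fill(4,7,B) [79 cells changed]:
BBBBBBBBB
BBBBBBBBB
BBBBBBBBB
BBBBBBBBB
BBBBBBBBB
BBBBBBBBB
BBBBBBBBB
BBYBBBBBB
BBBBBBBBB
After op 4 paint(2,3,Y):
BBBBBBBBB
BBBBBBBBB
BBBYBBBBB
BBBBBBBBB
BBBBBBBBB
BBBBBBBBB
BBBBBBBBB
BBYBBBBBB
BBBBBBBBB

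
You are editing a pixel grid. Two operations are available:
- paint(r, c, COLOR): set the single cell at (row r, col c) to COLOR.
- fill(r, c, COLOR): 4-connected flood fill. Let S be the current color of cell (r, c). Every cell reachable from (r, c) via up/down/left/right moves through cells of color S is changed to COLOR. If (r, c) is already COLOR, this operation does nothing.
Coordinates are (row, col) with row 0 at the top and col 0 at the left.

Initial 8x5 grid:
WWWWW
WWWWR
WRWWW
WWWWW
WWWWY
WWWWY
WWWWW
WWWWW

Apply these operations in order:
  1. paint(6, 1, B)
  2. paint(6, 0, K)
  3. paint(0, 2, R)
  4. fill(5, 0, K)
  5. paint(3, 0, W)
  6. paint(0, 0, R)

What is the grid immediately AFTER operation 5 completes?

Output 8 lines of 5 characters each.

After op 1 paint(6,1,B):
WWWWW
WWWWR
WRWWW
WWWWW
WWWWY
WWWWY
WBWWW
WWWWW
After op 2 paint(6,0,K):
WWWWW
WWWWR
WRWWW
WWWWW
WWWWY
WWWWY
KBWWW
WWWWW
After op 3 paint(0,2,R):
WWRWW
WWWWR
WRWWW
WWWWW
WWWWY
WWWWY
KBWWW
WWWWW
After op 4 fill(5,0,K) [33 cells changed]:
KKRKK
KKKKR
KRKKK
KKKKK
KKKKY
KKKKY
KBKKK
KKKKK
After op 5 paint(3,0,W):
KKRKK
KKKKR
KRKKK
WKKKK
KKKKY
KKKKY
KBKKK
KKKKK

Answer: KKRKK
KKKKR
KRKKK
WKKKK
KKKKY
KKKKY
KBKKK
KKKKK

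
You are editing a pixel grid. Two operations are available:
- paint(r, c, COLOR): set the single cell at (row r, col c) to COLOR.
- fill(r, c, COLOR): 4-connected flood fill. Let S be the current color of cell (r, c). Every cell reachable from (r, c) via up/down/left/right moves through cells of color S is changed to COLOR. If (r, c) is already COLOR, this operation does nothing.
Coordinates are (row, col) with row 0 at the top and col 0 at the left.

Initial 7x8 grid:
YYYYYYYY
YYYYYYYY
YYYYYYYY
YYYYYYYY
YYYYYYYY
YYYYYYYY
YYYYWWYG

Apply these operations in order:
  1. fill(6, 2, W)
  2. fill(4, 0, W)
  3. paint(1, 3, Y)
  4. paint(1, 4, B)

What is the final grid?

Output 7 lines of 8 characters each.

Answer: WWWWWWWW
WWWYBWWW
WWWWWWWW
WWWWWWWW
WWWWWWWW
WWWWWWWW
WWWWWWWG

Derivation:
After op 1 fill(6,2,W) [53 cells changed]:
WWWWWWWW
WWWWWWWW
WWWWWWWW
WWWWWWWW
WWWWWWWW
WWWWWWWW
WWWWWWWG
After op 2 fill(4,0,W) [0 cells changed]:
WWWWWWWW
WWWWWWWW
WWWWWWWW
WWWWWWWW
WWWWWWWW
WWWWWWWW
WWWWWWWG
After op 3 paint(1,3,Y):
WWWWWWWW
WWWYWWWW
WWWWWWWW
WWWWWWWW
WWWWWWWW
WWWWWWWW
WWWWWWWG
After op 4 paint(1,4,B):
WWWWWWWW
WWWYBWWW
WWWWWWWW
WWWWWWWW
WWWWWWWW
WWWWWWWW
WWWWWWWG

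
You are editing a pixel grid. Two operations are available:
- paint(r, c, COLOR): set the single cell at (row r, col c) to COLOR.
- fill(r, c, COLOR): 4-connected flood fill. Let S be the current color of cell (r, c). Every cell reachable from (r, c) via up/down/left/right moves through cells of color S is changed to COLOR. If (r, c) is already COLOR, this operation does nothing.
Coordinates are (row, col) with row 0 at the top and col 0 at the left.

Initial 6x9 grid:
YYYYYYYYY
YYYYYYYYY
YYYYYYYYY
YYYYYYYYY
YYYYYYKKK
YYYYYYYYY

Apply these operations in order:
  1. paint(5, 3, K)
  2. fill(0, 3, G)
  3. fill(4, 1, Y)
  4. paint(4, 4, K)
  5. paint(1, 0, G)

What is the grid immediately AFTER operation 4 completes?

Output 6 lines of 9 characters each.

After op 1 paint(5,3,K):
YYYYYYYYY
YYYYYYYYY
YYYYYYYYY
YYYYYYYYY
YYYYYYKKK
YYYKYYYYY
After op 2 fill(0,3,G) [50 cells changed]:
GGGGGGGGG
GGGGGGGGG
GGGGGGGGG
GGGGGGGGG
GGGGGGKKK
GGGKGGGGG
After op 3 fill(4,1,Y) [50 cells changed]:
YYYYYYYYY
YYYYYYYYY
YYYYYYYYY
YYYYYYYYY
YYYYYYKKK
YYYKYYYYY
After op 4 paint(4,4,K):
YYYYYYYYY
YYYYYYYYY
YYYYYYYYY
YYYYYYYYY
YYYYKYKKK
YYYKYYYYY

Answer: YYYYYYYYY
YYYYYYYYY
YYYYYYYYY
YYYYYYYYY
YYYYKYKKK
YYYKYYYYY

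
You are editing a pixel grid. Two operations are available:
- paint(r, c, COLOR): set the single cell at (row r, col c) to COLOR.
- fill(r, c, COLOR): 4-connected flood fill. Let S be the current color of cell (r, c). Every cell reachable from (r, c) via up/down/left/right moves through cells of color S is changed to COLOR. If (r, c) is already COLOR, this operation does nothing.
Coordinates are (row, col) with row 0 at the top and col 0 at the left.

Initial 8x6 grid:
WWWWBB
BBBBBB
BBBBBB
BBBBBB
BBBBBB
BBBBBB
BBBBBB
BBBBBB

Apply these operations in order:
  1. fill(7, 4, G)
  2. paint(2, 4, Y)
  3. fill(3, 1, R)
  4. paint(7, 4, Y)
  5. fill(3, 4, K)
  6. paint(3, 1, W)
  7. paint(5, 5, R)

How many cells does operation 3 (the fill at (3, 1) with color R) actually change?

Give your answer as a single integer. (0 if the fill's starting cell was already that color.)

Answer: 43

Derivation:
After op 1 fill(7,4,G) [44 cells changed]:
WWWWGG
GGGGGG
GGGGGG
GGGGGG
GGGGGG
GGGGGG
GGGGGG
GGGGGG
After op 2 paint(2,4,Y):
WWWWGG
GGGGGG
GGGGYG
GGGGGG
GGGGGG
GGGGGG
GGGGGG
GGGGGG
After op 3 fill(3,1,R) [43 cells changed]:
WWWWRR
RRRRRR
RRRRYR
RRRRRR
RRRRRR
RRRRRR
RRRRRR
RRRRRR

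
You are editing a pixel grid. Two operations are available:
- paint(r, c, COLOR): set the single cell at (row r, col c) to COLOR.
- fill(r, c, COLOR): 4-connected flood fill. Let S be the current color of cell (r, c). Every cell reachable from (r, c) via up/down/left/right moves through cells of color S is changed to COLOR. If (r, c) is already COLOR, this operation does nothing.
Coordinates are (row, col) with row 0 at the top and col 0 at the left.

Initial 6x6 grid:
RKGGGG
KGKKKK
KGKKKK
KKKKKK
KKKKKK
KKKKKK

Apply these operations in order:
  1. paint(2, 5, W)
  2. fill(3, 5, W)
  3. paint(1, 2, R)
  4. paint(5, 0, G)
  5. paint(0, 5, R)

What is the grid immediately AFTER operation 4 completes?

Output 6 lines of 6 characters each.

After op 1 paint(2,5,W):
RKGGGG
KGKKKK
KGKKKW
KKKKKK
KKKKKK
KKKKKK
After op 2 fill(3,5,W) [27 cells changed]:
RKGGGG
WGWWWW
WGWWWW
WWWWWW
WWWWWW
WWWWWW
After op 3 paint(1,2,R):
RKGGGG
WGRWWW
WGWWWW
WWWWWW
WWWWWW
WWWWWW
After op 4 paint(5,0,G):
RKGGGG
WGRWWW
WGWWWW
WWWWWW
WWWWWW
GWWWWW

Answer: RKGGGG
WGRWWW
WGWWWW
WWWWWW
WWWWWW
GWWWWW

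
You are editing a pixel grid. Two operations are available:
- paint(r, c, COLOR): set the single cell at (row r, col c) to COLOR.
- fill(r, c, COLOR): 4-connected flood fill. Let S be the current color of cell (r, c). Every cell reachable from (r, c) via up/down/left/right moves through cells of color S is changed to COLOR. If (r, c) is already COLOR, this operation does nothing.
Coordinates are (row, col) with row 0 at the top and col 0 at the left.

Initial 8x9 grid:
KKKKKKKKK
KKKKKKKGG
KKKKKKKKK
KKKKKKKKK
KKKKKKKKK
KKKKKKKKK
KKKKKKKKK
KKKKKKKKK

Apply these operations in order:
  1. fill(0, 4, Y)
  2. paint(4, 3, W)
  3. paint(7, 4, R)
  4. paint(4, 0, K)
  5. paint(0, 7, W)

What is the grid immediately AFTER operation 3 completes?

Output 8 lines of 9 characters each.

Answer: YYYYYYYYY
YYYYYYYGG
YYYYYYYYY
YYYYYYYYY
YYYWYYYYY
YYYYYYYYY
YYYYYYYYY
YYYYRYYYY

Derivation:
After op 1 fill(0,4,Y) [70 cells changed]:
YYYYYYYYY
YYYYYYYGG
YYYYYYYYY
YYYYYYYYY
YYYYYYYYY
YYYYYYYYY
YYYYYYYYY
YYYYYYYYY
After op 2 paint(4,3,W):
YYYYYYYYY
YYYYYYYGG
YYYYYYYYY
YYYYYYYYY
YYYWYYYYY
YYYYYYYYY
YYYYYYYYY
YYYYYYYYY
After op 3 paint(7,4,R):
YYYYYYYYY
YYYYYYYGG
YYYYYYYYY
YYYYYYYYY
YYYWYYYYY
YYYYYYYYY
YYYYYYYYY
YYYYRYYYY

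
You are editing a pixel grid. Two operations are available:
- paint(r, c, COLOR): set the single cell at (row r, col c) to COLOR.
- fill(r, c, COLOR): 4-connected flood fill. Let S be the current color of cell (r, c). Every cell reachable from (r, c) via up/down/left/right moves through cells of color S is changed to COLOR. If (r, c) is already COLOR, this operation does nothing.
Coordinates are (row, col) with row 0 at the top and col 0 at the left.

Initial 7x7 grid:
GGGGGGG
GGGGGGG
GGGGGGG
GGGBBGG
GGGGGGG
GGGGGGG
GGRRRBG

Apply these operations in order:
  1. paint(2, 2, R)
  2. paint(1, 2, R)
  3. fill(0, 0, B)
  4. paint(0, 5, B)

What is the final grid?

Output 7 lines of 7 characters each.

Answer: BBBBBBB
BBRBBBB
BBRBBBB
BBBBBBB
BBBBBBB
BBBBBBB
BBRRRBB

Derivation:
After op 1 paint(2,2,R):
GGGGGGG
GGGGGGG
GGRGGGG
GGGBBGG
GGGGGGG
GGGGGGG
GGRRRBG
After op 2 paint(1,2,R):
GGGGGGG
GGRGGGG
GGRGGGG
GGGBBGG
GGGGGGG
GGGGGGG
GGRRRBG
After op 3 fill(0,0,B) [41 cells changed]:
BBBBBBB
BBRBBBB
BBRBBBB
BBBBBBB
BBBBBBB
BBBBBBB
BBRRRBB
After op 4 paint(0,5,B):
BBBBBBB
BBRBBBB
BBRBBBB
BBBBBBB
BBBBBBB
BBBBBBB
BBRRRBB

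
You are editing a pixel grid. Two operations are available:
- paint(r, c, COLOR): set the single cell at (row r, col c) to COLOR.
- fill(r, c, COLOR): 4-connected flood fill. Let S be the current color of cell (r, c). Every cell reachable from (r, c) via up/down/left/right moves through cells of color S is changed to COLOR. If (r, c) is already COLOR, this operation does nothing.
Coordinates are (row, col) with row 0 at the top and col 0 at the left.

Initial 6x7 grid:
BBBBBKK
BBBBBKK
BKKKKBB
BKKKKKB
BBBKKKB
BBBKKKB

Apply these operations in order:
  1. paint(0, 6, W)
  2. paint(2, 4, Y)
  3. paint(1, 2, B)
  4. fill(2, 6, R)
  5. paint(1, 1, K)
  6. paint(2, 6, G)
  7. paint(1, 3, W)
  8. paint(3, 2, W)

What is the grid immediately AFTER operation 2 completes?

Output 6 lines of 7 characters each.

Answer: BBBBBKW
BBBBBKK
BKKKYBB
BKKKKKB
BBBKKKB
BBBKKKB

Derivation:
After op 1 paint(0,6,W):
BBBBBKW
BBBBBKK
BKKKKBB
BKKKKKB
BBBKKKB
BBBKKKB
After op 2 paint(2,4,Y):
BBBBBKW
BBBBBKK
BKKKYBB
BKKKKKB
BBBKKKB
BBBKKKB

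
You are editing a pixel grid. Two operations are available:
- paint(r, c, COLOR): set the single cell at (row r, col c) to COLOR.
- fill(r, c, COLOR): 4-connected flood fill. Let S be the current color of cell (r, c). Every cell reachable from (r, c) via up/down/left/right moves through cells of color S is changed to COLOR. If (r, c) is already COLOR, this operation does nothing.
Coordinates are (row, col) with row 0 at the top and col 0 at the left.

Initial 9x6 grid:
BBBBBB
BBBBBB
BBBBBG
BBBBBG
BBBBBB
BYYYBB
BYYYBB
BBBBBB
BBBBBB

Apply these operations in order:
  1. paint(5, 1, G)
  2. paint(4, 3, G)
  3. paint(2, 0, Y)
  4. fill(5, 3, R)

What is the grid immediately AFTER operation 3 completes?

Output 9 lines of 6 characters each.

Answer: BBBBBB
BBBBBB
YBBBBG
BBBBBG
BBBGBB
BGYYBB
BYYYBB
BBBBBB
BBBBBB

Derivation:
After op 1 paint(5,1,G):
BBBBBB
BBBBBB
BBBBBG
BBBBBG
BBBBBB
BGYYBB
BYYYBB
BBBBBB
BBBBBB
After op 2 paint(4,3,G):
BBBBBB
BBBBBB
BBBBBG
BBBBBG
BBBGBB
BGYYBB
BYYYBB
BBBBBB
BBBBBB
After op 3 paint(2,0,Y):
BBBBBB
BBBBBB
YBBBBG
BBBBBG
BBBGBB
BGYYBB
BYYYBB
BBBBBB
BBBBBB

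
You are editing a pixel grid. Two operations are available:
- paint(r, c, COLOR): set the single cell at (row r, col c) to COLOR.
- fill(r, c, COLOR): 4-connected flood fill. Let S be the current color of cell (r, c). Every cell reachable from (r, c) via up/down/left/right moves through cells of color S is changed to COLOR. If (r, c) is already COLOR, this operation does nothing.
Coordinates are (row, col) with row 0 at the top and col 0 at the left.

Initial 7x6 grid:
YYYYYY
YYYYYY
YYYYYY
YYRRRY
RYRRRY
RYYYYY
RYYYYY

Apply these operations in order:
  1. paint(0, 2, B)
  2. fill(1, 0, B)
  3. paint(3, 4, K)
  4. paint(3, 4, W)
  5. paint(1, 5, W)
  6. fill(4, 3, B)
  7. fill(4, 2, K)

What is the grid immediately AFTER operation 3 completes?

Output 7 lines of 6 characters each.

After op 1 paint(0,2,B):
YYBYYY
YYYYYY
YYYYYY
YYRRRY
RYRRRY
RYYYYY
RYYYYY
After op 2 fill(1,0,B) [32 cells changed]:
BBBBBB
BBBBBB
BBBBBB
BBRRRB
RBRRRB
RBBBBB
RBBBBB
After op 3 paint(3,4,K):
BBBBBB
BBBBBB
BBBBBB
BBRRKB
RBRRRB
RBBBBB
RBBBBB

Answer: BBBBBB
BBBBBB
BBBBBB
BBRRKB
RBRRRB
RBBBBB
RBBBBB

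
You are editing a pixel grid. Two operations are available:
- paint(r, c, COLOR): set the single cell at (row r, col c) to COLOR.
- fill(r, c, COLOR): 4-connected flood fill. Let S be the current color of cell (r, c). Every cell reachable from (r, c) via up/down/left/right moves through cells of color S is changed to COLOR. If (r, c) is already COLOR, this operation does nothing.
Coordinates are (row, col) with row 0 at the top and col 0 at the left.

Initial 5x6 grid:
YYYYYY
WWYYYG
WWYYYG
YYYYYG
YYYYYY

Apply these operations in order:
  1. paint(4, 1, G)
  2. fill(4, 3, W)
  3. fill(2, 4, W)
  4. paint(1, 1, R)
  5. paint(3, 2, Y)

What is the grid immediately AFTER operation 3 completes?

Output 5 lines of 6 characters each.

After op 1 paint(4,1,G):
YYYYYY
WWYYYG
WWYYYG
YYYYYG
YGYYYY
After op 2 fill(4,3,W) [22 cells changed]:
WWWWWW
WWWWWG
WWWWWG
WWWWWG
WGWWWW
After op 3 fill(2,4,W) [0 cells changed]:
WWWWWW
WWWWWG
WWWWWG
WWWWWG
WGWWWW

Answer: WWWWWW
WWWWWG
WWWWWG
WWWWWG
WGWWWW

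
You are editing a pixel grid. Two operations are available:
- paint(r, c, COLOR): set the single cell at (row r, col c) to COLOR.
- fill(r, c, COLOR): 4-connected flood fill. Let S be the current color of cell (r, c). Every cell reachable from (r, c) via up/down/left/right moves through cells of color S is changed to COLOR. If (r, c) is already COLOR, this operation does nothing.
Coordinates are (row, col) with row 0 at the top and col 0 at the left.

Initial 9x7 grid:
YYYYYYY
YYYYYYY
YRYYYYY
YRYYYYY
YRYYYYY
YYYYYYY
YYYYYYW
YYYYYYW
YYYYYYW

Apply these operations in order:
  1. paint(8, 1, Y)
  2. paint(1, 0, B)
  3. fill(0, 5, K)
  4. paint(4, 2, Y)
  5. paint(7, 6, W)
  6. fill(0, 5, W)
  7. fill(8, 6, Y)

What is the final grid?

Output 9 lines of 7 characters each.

After op 1 paint(8,1,Y):
YYYYYYY
YYYYYYY
YRYYYYY
YRYYYYY
YRYYYYY
YYYYYYY
YYYYYYW
YYYYYYW
YYYYYYW
After op 2 paint(1,0,B):
YYYYYYY
BYYYYYY
YRYYYYY
YRYYYYY
YRYYYYY
YYYYYYY
YYYYYYW
YYYYYYW
YYYYYYW
After op 3 fill(0,5,K) [56 cells changed]:
KKKKKKK
BKKKKKK
KRKKKKK
KRKKKKK
KRKKKKK
KKKKKKK
KKKKKKW
KKKKKKW
KKKKKKW
After op 4 paint(4,2,Y):
KKKKKKK
BKKKKKK
KRKKKKK
KRKKKKK
KRYKKKK
KKKKKKK
KKKKKKW
KKKKKKW
KKKKKKW
After op 5 paint(7,6,W):
KKKKKKK
BKKKKKK
KRKKKKK
KRKKKKK
KRYKKKK
KKKKKKK
KKKKKKW
KKKKKKW
KKKKKKW
After op 6 fill(0,5,W) [55 cells changed]:
WWWWWWW
BWWWWWW
WRWWWWW
WRWWWWW
WRYWWWW
WWWWWWW
WWWWWWW
WWWWWWW
WWWWWWW
After op 7 fill(8,6,Y) [58 cells changed]:
YYYYYYY
BYYYYYY
YRYYYYY
YRYYYYY
YRYYYYY
YYYYYYY
YYYYYYY
YYYYYYY
YYYYYYY

Answer: YYYYYYY
BYYYYYY
YRYYYYY
YRYYYYY
YRYYYYY
YYYYYYY
YYYYYYY
YYYYYYY
YYYYYYY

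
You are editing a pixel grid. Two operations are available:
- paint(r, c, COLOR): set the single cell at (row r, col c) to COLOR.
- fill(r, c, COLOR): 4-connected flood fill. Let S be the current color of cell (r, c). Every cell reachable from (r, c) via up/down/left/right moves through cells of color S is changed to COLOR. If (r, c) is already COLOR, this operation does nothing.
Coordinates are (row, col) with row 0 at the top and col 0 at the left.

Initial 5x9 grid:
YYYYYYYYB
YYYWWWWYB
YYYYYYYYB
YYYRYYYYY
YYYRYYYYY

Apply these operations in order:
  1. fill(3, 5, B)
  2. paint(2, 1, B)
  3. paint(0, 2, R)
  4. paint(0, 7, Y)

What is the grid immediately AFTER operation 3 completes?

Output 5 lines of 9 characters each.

After op 1 fill(3,5,B) [36 cells changed]:
BBBBBBBBB
BBBWWWWBB
BBBBBBBBB
BBBRBBBBB
BBBRBBBBB
After op 2 paint(2,1,B):
BBBBBBBBB
BBBWWWWBB
BBBBBBBBB
BBBRBBBBB
BBBRBBBBB
After op 3 paint(0,2,R):
BBRBBBBBB
BBBWWWWBB
BBBBBBBBB
BBBRBBBBB
BBBRBBBBB

Answer: BBRBBBBBB
BBBWWWWBB
BBBBBBBBB
BBBRBBBBB
BBBRBBBBB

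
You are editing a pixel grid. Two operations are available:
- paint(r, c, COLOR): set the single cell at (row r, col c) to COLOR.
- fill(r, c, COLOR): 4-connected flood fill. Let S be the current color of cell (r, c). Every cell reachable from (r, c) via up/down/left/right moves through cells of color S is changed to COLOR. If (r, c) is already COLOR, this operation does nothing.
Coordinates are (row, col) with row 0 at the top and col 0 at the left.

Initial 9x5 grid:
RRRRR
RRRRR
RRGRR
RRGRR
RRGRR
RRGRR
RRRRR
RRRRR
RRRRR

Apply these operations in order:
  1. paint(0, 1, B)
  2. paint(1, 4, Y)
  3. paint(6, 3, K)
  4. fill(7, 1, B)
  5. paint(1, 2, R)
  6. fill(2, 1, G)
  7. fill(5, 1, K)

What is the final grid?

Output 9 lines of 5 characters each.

After op 1 paint(0,1,B):
RBRRR
RRRRR
RRGRR
RRGRR
RRGRR
RRGRR
RRRRR
RRRRR
RRRRR
After op 2 paint(1,4,Y):
RBRRR
RRRRY
RRGRR
RRGRR
RRGRR
RRGRR
RRRRR
RRRRR
RRRRR
After op 3 paint(6,3,K):
RBRRR
RRRRY
RRGRR
RRGRR
RRGRR
RRGRR
RRRKR
RRRRR
RRRRR
After op 4 fill(7,1,B) [38 cells changed]:
BBBBB
BBBBY
BBGBB
BBGBB
BBGBB
BBGBB
BBBKB
BBBBB
BBBBB
After op 5 paint(1,2,R):
BBBBB
BBRBY
BBGBB
BBGBB
BBGBB
BBGBB
BBBKB
BBBBB
BBBBB
After op 6 fill(2,1,G) [38 cells changed]:
GGGGG
GGRGY
GGGGG
GGGGG
GGGGG
GGGGG
GGGKG
GGGGG
GGGGG
After op 7 fill(5,1,K) [42 cells changed]:
KKKKK
KKRKY
KKKKK
KKKKK
KKKKK
KKKKK
KKKKK
KKKKK
KKKKK

Answer: KKKKK
KKRKY
KKKKK
KKKKK
KKKKK
KKKKK
KKKKK
KKKKK
KKKKK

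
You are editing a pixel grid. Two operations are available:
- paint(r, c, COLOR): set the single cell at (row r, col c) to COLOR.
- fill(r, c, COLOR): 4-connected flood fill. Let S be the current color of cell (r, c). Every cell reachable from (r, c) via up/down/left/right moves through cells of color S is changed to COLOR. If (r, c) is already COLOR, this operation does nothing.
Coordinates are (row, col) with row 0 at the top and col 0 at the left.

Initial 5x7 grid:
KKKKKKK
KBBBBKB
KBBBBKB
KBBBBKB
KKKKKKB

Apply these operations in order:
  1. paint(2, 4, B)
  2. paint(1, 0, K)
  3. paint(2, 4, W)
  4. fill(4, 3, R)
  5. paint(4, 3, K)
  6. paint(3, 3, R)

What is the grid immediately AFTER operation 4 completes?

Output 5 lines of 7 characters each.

Answer: RRRRRRR
RBBBBRB
RBBBWRB
RBBBBRB
RRRRRRB

Derivation:
After op 1 paint(2,4,B):
KKKKKKK
KBBBBKB
KBBBBKB
KBBBBKB
KKKKKKB
After op 2 paint(1,0,K):
KKKKKKK
KBBBBKB
KBBBBKB
KBBBBKB
KKKKKKB
After op 3 paint(2,4,W):
KKKKKKK
KBBBBKB
KBBBWKB
KBBBBKB
KKKKKKB
After op 4 fill(4,3,R) [19 cells changed]:
RRRRRRR
RBBBBRB
RBBBWRB
RBBBBRB
RRRRRRB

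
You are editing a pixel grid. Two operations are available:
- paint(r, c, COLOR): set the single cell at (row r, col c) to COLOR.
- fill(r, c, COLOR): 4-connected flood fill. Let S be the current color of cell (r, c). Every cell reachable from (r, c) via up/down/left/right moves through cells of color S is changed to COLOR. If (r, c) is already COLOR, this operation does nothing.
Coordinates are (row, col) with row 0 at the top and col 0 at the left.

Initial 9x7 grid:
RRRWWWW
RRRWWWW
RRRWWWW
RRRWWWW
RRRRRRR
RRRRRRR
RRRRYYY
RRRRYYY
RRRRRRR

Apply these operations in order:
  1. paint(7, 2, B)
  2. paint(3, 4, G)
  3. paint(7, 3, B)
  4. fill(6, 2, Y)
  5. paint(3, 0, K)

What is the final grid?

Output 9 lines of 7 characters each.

After op 1 paint(7,2,B):
RRRWWWW
RRRWWWW
RRRWWWW
RRRWWWW
RRRRRRR
RRRRRRR
RRRRYYY
RRBRYYY
RRRRRRR
After op 2 paint(3,4,G):
RRRWWWW
RRRWWWW
RRRWWWW
RRRWGWW
RRRRRRR
RRRRRRR
RRRRYYY
RRBRYYY
RRRRRRR
After op 3 paint(7,3,B):
RRRWWWW
RRRWWWW
RRRWWWW
RRRWGWW
RRRRRRR
RRRRRRR
RRRRYYY
RRBBYYY
RRRRRRR
After op 4 fill(6,2,Y) [39 cells changed]:
YYYWWWW
YYYWWWW
YYYWWWW
YYYWGWW
YYYYYYY
YYYYYYY
YYYYYYY
YYBBYYY
YYYYYYY
After op 5 paint(3,0,K):
YYYWWWW
YYYWWWW
YYYWWWW
KYYWGWW
YYYYYYY
YYYYYYY
YYYYYYY
YYBBYYY
YYYYYYY

Answer: YYYWWWW
YYYWWWW
YYYWWWW
KYYWGWW
YYYYYYY
YYYYYYY
YYYYYYY
YYBBYYY
YYYYYYY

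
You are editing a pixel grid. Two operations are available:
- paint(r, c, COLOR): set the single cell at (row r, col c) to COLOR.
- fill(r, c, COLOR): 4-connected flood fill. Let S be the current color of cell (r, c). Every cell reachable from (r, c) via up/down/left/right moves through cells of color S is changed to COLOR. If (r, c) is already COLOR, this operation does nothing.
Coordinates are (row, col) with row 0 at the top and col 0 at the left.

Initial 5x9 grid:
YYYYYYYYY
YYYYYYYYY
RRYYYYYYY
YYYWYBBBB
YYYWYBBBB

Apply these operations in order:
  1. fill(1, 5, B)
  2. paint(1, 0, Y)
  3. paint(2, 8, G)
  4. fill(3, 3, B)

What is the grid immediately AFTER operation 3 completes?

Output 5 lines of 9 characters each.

Answer: BBBBBBBBB
YBBBBBBBB
RRBBBBBBG
BBBWBBBBB
BBBWBBBBB

Derivation:
After op 1 fill(1,5,B) [33 cells changed]:
BBBBBBBBB
BBBBBBBBB
RRBBBBBBB
BBBWBBBBB
BBBWBBBBB
After op 2 paint(1,0,Y):
BBBBBBBBB
YBBBBBBBB
RRBBBBBBB
BBBWBBBBB
BBBWBBBBB
After op 3 paint(2,8,G):
BBBBBBBBB
YBBBBBBBB
RRBBBBBBG
BBBWBBBBB
BBBWBBBBB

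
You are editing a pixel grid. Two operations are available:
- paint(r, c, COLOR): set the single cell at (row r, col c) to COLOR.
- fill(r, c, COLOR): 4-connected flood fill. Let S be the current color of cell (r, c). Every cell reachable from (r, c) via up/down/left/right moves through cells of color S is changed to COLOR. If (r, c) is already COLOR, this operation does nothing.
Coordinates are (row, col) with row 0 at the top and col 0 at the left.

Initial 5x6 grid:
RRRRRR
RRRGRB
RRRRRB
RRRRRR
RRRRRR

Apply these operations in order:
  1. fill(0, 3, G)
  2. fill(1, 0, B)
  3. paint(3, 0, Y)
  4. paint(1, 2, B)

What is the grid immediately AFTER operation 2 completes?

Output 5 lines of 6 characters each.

After op 1 fill(0,3,G) [27 cells changed]:
GGGGGG
GGGGGB
GGGGGB
GGGGGG
GGGGGG
After op 2 fill(1,0,B) [28 cells changed]:
BBBBBB
BBBBBB
BBBBBB
BBBBBB
BBBBBB

Answer: BBBBBB
BBBBBB
BBBBBB
BBBBBB
BBBBBB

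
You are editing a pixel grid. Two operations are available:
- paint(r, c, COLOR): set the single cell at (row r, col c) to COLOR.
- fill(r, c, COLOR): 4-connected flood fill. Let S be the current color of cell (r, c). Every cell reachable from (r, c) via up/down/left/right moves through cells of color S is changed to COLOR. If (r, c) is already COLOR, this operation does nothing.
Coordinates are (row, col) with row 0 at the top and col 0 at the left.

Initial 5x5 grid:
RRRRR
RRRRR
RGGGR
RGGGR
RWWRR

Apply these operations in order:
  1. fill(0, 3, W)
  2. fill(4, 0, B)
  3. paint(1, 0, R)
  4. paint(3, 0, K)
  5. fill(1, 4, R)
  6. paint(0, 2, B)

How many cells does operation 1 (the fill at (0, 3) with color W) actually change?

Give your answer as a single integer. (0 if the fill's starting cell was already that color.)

After op 1 fill(0,3,W) [17 cells changed]:
WWWWW
WWWWW
WGGGW
WGGGW
WWWWW

Answer: 17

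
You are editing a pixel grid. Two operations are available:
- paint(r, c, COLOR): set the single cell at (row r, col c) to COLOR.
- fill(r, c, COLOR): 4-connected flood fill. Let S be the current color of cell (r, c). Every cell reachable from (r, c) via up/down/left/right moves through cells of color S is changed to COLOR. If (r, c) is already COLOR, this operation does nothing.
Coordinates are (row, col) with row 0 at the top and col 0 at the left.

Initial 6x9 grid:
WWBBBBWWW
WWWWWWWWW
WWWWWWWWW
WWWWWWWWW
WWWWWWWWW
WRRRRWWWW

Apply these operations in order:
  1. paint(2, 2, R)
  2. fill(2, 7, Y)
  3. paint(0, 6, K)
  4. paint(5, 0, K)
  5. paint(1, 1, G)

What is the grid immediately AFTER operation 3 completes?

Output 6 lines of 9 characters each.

After op 1 paint(2,2,R):
WWBBBBWWW
WWWWWWWWW
WWRWWWWWW
WWWWWWWWW
WWWWWWWWW
WRRRRWWWW
After op 2 fill(2,7,Y) [45 cells changed]:
YYBBBBYYY
YYYYYYYYY
YYRYYYYYY
YYYYYYYYY
YYYYYYYYY
YRRRRYYYY
After op 3 paint(0,6,K):
YYBBBBKYY
YYYYYYYYY
YYRYYYYYY
YYYYYYYYY
YYYYYYYYY
YRRRRYYYY

Answer: YYBBBBKYY
YYYYYYYYY
YYRYYYYYY
YYYYYYYYY
YYYYYYYYY
YRRRRYYYY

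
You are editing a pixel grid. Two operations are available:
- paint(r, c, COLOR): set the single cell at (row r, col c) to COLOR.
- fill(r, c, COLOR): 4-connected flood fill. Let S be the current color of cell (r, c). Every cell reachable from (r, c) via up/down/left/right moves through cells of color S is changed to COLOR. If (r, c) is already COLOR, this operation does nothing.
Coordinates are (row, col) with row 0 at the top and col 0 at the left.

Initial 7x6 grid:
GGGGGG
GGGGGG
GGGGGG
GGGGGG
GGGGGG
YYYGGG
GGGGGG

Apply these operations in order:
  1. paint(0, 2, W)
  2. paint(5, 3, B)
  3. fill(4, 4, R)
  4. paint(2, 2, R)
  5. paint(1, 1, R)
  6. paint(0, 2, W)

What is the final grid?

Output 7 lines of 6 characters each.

Answer: RRWRRR
RRRRRR
RRRRRR
RRRRRR
RRRRRR
YYYBRR
RRRRRR

Derivation:
After op 1 paint(0,2,W):
GGWGGG
GGGGGG
GGGGGG
GGGGGG
GGGGGG
YYYGGG
GGGGGG
After op 2 paint(5,3,B):
GGWGGG
GGGGGG
GGGGGG
GGGGGG
GGGGGG
YYYBGG
GGGGGG
After op 3 fill(4,4,R) [37 cells changed]:
RRWRRR
RRRRRR
RRRRRR
RRRRRR
RRRRRR
YYYBRR
RRRRRR
After op 4 paint(2,2,R):
RRWRRR
RRRRRR
RRRRRR
RRRRRR
RRRRRR
YYYBRR
RRRRRR
After op 5 paint(1,1,R):
RRWRRR
RRRRRR
RRRRRR
RRRRRR
RRRRRR
YYYBRR
RRRRRR
After op 6 paint(0,2,W):
RRWRRR
RRRRRR
RRRRRR
RRRRRR
RRRRRR
YYYBRR
RRRRRR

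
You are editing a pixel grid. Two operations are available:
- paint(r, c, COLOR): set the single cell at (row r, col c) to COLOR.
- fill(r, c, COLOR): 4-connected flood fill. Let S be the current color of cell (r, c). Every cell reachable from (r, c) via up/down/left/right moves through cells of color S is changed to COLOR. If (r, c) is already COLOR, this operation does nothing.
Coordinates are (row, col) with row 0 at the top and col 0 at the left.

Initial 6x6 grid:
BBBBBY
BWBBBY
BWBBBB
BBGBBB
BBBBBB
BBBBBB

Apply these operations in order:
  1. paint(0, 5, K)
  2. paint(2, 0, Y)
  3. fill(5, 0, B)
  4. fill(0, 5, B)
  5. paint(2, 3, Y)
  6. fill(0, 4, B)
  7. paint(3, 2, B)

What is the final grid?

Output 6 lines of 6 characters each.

Answer: BBBBBB
BWBBBY
YWBYBB
BBBBBB
BBBBBB
BBBBBB

Derivation:
After op 1 paint(0,5,K):
BBBBBK
BWBBBY
BWBBBB
BBGBBB
BBBBBB
BBBBBB
After op 2 paint(2,0,Y):
BBBBBK
BWBBBY
YWBBBB
BBGBBB
BBBBBB
BBBBBB
After op 3 fill(5,0,B) [0 cells changed]:
BBBBBK
BWBBBY
YWBBBB
BBGBBB
BBBBBB
BBBBBB
After op 4 fill(0,5,B) [1 cells changed]:
BBBBBB
BWBBBY
YWBBBB
BBGBBB
BBBBBB
BBBBBB
After op 5 paint(2,3,Y):
BBBBBB
BWBBBY
YWBYBB
BBGBBB
BBBBBB
BBBBBB
After op 6 fill(0,4,B) [0 cells changed]:
BBBBBB
BWBBBY
YWBYBB
BBGBBB
BBBBBB
BBBBBB
After op 7 paint(3,2,B):
BBBBBB
BWBBBY
YWBYBB
BBBBBB
BBBBBB
BBBBBB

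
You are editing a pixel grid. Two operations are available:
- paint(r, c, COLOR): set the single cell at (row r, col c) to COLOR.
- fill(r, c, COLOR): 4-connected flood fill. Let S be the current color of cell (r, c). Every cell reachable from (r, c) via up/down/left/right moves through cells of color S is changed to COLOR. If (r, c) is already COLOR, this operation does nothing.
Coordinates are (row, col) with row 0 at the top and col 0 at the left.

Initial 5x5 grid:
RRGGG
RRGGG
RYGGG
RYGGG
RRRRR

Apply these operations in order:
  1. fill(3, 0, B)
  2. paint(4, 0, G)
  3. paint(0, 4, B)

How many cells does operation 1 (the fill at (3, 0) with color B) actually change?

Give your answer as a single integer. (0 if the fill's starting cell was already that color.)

After op 1 fill(3,0,B) [11 cells changed]:
BBGGG
BBGGG
BYGGG
BYGGG
BBBBB

Answer: 11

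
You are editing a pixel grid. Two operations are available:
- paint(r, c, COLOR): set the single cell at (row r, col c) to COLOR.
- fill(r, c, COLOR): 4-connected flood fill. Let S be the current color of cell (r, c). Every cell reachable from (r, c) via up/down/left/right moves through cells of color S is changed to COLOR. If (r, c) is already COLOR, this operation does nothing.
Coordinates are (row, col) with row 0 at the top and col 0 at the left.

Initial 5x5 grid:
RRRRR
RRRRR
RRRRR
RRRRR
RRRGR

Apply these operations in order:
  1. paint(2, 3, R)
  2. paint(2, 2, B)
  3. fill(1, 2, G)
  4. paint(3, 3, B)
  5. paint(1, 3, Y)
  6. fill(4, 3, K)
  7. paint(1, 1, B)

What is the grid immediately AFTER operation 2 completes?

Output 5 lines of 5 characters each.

Answer: RRRRR
RRRRR
RRBRR
RRRRR
RRRGR

Derivation:
After op 1 paint(2,3,R):
RRRRR
RRRRR
RRRRR
RRRRR
RRRGR
After op 2 paint(2,2,B):
RRRRR
RRRRR
RRBRR
RRRRR
RRRGR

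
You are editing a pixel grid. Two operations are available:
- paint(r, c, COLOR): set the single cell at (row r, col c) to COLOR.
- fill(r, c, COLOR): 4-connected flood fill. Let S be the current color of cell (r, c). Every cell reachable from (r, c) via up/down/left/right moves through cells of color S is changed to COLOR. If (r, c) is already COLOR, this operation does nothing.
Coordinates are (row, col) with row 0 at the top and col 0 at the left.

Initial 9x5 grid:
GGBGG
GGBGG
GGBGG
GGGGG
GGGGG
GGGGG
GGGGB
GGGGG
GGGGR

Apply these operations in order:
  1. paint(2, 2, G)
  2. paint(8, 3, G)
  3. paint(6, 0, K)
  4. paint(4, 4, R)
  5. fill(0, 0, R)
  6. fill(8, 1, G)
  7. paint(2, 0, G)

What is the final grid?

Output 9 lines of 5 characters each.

After op 1 paint(2,2,G):
GGBGG
GGBGG
GGGGG
GGGGG
GGGGG
GGGGG
GGGGB
GGGGG
GGGGR
After op 2 paint(8,3,G):
GGBGG
GGBGG
GGGGG
GGGGG
GGGGG
GGGGG
GGGGB
GGGGG
GGGGR
After op 3 paint(6,0,K):
GGBGG
GGBGG
GGGGG
GGGGG
GGGGG
GGGGG
KGGGB
GGGGG
GGGGR
After op 4 paint(4,4,R):
GGBGG
GGBGG
GGGGG
GGGGG
GGGGR
GGGGG
KGGGB
GGGGG
GGGGR
After op 5 fill(0,0,R) [39 cells changed]:
RRBRR
RRBRR
RRRRR
RRRRR
RRRRR
RRRRR
KRRRB
RRRRR
RRRRR
After op 6 fill(8,1,G) [41 cells changed]:
GGBGG
GGBGG
GGGGG
GGGGG
GGGGG
GGGGG
KGGGB
GGGGG
GGGGG
After op 7 paint(2,0,G):
GGBGG
GGBGG
GGGGG
GGGGG
GGGGG
GGGGG
KGGGB
GGGGG
GGGGG

Answer: GGBGG
GGBGG
GGGGG
GGGGG
GGGGG
GGGGG
KGGGB
GGGGG
GGGGG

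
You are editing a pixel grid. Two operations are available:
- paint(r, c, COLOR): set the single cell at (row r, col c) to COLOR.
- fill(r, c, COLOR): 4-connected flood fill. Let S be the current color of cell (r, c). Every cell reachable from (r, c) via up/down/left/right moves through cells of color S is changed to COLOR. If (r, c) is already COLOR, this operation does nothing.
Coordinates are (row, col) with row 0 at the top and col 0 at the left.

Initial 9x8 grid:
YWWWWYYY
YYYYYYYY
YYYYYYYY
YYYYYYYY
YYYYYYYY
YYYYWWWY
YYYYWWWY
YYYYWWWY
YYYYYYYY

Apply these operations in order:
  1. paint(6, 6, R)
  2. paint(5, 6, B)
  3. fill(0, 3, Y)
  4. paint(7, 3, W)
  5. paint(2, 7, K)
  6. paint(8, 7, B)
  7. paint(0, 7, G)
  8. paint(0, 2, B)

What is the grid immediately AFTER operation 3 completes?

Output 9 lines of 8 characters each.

After op 1 paint(6,6,R):
YWWWWYYY
YYYYYYYY
YYYYYYYY
YYYYYYYY
YYYYYYYY
YYYYWWWY
YYYYWWRY
YYYYWWWY
YYYYYYYY
After op 2 paint(5,6,B):
YWWWWYYY
YYYYYYYY
YYYYYYYY
YYYYYYYY
YYYYYYYY
YYYYWWBY
YYYYWWRY
YYYYWWWY
YYYYYYYY
After op 3 fill(0,3,Y) [4 cells changed]:
YYYYYYYY
YYYYYYYY
YYYYYYYY
YYYYYYYY
YYYYYYYY
YYYYWWBY
YYYYWWRY
YYYYWWWY
YYYYYYYY

Answer: YYYYYYYY
YYYYYYYY
YYYYYYYY
YYYYYYYY
YYYYYYYY
YYYYWWBY
YYYYWWRY
YYYYWWWY
YYYYYYYY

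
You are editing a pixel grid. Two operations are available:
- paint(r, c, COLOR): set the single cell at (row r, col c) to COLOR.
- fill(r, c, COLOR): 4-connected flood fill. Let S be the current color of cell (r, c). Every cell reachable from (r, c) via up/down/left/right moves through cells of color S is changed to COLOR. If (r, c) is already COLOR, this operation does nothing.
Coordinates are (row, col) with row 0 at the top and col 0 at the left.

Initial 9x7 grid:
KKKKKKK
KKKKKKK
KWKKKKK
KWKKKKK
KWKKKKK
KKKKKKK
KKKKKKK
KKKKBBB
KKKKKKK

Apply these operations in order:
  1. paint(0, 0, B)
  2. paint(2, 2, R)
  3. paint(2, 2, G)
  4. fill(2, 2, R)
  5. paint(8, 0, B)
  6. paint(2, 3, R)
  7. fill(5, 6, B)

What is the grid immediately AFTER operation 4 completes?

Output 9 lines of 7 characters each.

After op 1 paint(0,0,B):
BKKKKKK
KKKKKKK
KWKKKKK
KWKKKKK
KWKKKKK
KKKKKKK
KKKKKKK
KKKKBBB
KKKKKKK
After op 2 paint(2,2,R):
BKKKKKK
KKKKKKK
KWRKKKK
KWKKKKK
KWKKKKK
KKKKKKK
KKKKKKK
KKKKBBB
KKKKKKK
After op 3 paint(2,2,G):
BKKKKKK
KKKKKKK
KWGKKKK
KWKKKKK
KWKKKKK
KKKKKKK
KKKKKKK
KKKKBBB
KKKKKKK
After op 4 fill(2,2,R) [1 cells changed]:
BKKKKKK
KKKKKKK
KWRKKKK
KWKKKKK
KWKKKKK
KKKKKKK
KKKKKKK
KKKKBBB
KKKKKKK

Answer: BKKKKKK
KKKKKKK
KWRKKKK
KWKKKKK
KWKKKKK
KKKKKKK
KKKKKKK
KKKKBBB
KKKKKKK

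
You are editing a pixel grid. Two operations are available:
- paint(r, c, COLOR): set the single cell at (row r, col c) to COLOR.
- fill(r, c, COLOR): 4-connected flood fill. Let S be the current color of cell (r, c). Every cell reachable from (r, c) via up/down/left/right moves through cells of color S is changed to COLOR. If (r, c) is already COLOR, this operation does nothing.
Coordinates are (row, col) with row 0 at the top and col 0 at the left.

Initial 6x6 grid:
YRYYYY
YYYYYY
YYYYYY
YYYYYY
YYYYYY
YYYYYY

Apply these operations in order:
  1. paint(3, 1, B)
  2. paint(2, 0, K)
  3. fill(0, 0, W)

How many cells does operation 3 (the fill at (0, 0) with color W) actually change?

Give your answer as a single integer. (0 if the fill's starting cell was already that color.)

After op 1 paint(3,1,B):
YRYYYY
YYYYYY
YYYYYY
YBYYYY
YYYYYY
YYYYYY
After op 2 paint(2,0,K):
YRYYYY
YYYYYY
KYYYYY
YBYYYY
YYYYYY
YYYYYY
After op 3 fill(0,0,W) [33 cells changed]:
WRWWWW
WWWWWW
KWWWWW
WBWWWW
WWWWWW
WWWWWW

Answer: 33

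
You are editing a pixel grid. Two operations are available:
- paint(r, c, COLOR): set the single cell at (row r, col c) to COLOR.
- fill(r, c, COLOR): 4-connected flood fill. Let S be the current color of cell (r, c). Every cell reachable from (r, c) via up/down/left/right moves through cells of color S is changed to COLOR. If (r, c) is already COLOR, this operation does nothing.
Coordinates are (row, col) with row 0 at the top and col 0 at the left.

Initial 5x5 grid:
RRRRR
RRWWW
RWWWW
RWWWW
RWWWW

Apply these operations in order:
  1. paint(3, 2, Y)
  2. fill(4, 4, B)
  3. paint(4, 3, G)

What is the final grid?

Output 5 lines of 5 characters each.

After op 1 paint(3,2,Y):
RRRRR
RRWWW
RWWWW
RWYWW
RWWWW
After op 2 fill(4,4,B) [14 cells changed]:
RRRRR
RRBBB
RBBBB
RBYBB
RBBBB
After op 3 paint(4,3,G):
RRRRR
RRBBB
RBBBB
RBYBB
RBBGB

Answer: RRRRR
RRBBB
RBBBB
RBYBB
RBBGB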